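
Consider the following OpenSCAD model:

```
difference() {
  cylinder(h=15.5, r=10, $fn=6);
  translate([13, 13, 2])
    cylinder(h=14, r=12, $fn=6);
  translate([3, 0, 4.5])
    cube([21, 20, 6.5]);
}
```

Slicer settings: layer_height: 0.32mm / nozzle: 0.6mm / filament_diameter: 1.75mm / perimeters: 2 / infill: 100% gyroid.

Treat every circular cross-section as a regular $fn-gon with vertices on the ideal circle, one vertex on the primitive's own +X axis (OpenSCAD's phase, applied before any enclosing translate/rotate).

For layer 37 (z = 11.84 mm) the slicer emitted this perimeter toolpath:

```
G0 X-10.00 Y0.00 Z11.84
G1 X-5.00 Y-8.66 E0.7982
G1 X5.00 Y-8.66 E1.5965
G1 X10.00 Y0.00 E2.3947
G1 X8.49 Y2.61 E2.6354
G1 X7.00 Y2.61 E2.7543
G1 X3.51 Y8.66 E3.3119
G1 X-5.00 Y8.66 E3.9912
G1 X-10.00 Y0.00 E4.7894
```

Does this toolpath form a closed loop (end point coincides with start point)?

yes

Start point (G0): (-10.00, 0.00). End point (last G1): the path returns to the start — closed.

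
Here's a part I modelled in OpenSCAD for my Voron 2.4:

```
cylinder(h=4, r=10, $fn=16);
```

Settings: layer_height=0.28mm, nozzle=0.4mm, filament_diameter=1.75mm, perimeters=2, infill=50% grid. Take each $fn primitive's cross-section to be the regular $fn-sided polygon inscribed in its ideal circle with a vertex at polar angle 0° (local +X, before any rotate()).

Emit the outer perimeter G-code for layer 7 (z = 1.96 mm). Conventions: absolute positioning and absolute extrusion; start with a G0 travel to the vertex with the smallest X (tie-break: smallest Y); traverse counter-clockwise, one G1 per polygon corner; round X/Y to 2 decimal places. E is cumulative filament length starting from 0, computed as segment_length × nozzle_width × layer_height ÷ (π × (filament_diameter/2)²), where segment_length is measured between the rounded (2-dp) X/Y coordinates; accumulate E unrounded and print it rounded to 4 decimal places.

G0 X-10.00 Y0.00 Z1.96
G1 X-9.24 Y-3.83 E0.1818
G1 X-7.07 Y-7.07 E0.3634
G1 X-3.83 Y-9.24 E0.5450
G1 X0.00 Y-10.00 E0.7268
G1 X3.83 Y-9.24 E0.9086
G1 X7.07 Y-7.07 E1.0902
G1 X9.24 Y-3.83 E1.2718
G1 X10.00 Y0.00 E1.4536
G1 X9.24 Y3.83 E1.6354
G1 X7.07 Y7.07 E1.8170
G1 X3.83 Y9.24 E1.9986
G1 X0.00 Y10.00 E2.1804
G1 X-3.83 Y9.24 E2.3622
G1 X-7.07 Y7.07 E2.5438
G1 X-9.24 Y3.83 E2.7254
G1 X-10.00 Y0.00 E2.9072

At z = 1.96 mm: the r=10 cylinder gives a regular 16-gon of circumradius 10 (constant along its height). The outline is a single polygon with 16 vertices. Extrusion per mm of travel: 0.4 × 0.28 / (π × 0.875²) = 0.046564. Accumulating E over each segment gives final E = 2.9072.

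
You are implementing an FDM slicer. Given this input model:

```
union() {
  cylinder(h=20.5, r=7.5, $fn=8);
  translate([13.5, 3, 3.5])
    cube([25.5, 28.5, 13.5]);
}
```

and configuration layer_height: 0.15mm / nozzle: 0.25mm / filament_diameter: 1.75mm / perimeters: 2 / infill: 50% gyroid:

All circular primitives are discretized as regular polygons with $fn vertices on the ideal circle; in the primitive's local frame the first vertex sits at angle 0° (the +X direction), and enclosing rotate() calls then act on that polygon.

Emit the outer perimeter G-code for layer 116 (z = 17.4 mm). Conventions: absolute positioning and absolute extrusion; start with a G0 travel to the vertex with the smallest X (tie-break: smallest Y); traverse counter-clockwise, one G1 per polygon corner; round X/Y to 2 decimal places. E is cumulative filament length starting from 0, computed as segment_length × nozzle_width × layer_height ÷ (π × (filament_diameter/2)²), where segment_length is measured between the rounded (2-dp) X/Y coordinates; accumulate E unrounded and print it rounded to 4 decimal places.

G0 X-7.50 Y0.00 Z17.40
G1 X-5.30 Y-5.30 E0.0895
G1 X0.00 Y-7.50 E0.1789
G1 X5.30 Y-5.30 E0.2684
G1 X7.50 Y0.00 E0.3579
G1 X5.30 Y5.30 E0.4473
G1 X0.00 Y7.50 E0.5368
G1 X-5.30 Y5.30 E0.6263
G1 X-7.50 Y0.00 E0.7157

At z = 17.4 mm: the r=7.5 cylinder contributes a regular 8-gon of circumradius 7.5; the cube at (13.5, 3) is absent (z outside [3.5, 17]); Combining (union): only the r=7.5 cylinder is present, so the union is just that shape — 1 connected region. The outline is a single polygon with 8 vertices. Extrusion per mm of travel: 0.25 × 0.15 / (π × 0.875²) = 0.015591. Accumulating E over each segment gives final E = 0.7157.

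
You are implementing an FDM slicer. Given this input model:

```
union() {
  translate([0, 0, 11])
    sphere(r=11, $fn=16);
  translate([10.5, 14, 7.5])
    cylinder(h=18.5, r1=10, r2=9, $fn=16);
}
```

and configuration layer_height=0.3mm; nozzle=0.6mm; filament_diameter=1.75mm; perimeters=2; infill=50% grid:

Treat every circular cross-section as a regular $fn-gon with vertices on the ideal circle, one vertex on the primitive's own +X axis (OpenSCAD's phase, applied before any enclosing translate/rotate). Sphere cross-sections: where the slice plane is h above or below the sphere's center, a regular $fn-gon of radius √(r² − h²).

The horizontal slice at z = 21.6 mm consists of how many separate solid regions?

2

At z = 21.6 mm: the r=11 sphere contributes a regular 16-gon of circumradius √(11²−10.6²) = 2.939; the cone at (10.5, 14) contributes a regular 16-gon of circumradius 9.238 (interpolated between r1=10 and r2=9 at t=0.762); Combining (union): the 2 present regions are separate (no shared area or edge), so areas and boundary lengths simply add and each stays a separate island — 2 connected regions. The result has 2 disconnected regions.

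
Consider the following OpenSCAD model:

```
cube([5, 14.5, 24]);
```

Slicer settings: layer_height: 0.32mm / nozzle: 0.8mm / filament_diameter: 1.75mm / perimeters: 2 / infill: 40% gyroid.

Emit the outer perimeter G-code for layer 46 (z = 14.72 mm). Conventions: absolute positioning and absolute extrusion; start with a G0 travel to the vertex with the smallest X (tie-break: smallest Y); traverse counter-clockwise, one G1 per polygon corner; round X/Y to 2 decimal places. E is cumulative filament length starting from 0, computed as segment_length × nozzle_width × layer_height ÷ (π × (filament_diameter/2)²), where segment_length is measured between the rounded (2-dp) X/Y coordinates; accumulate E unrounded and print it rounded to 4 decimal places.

G0 X0.00 Y0.00 Z14.72
G1 X5.00 Y0.00 E0.5322
G1 X5.00 Y14.50 E2.0754
G1 X0.00 Y14.50 E2.6076
G1 X0.00 Y0.00 E4.1509

At z = 14.72 mm: the 5×14.5 cube contributes its full rectangle. The outline is a single polygon with 4 vertices. Extrusion per mm of travel: 0.8 × 0.32 / (π × 0.875²) = 0.106432. Accumulating E over each segment gives final E = 4.1509.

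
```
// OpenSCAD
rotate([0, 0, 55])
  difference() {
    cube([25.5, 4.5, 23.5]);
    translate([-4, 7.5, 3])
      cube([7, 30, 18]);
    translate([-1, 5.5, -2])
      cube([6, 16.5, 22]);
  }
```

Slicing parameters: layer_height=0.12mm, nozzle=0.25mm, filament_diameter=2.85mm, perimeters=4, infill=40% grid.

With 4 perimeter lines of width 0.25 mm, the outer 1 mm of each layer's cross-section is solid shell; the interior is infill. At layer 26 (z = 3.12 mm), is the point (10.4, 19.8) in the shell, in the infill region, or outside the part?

At z = 3.12 mm: the cube is present — its section is the full 25.5×4.5 rectangle; the 7×30 cube at (-4, 7.5) contributes its full rectangle; the cube at (-1, 5.5) (footprint 6×16.5) is included at this height; Subtracting the remaining from the first: starting from the 25.5×4.5 cube, the 7×30 cube at (-4, 7.5) misses the remaining region (no effect); the 6×16.5 cube at (-1, 5.5) misses the remaining region (no effect) — 1 connected region; (rotated 55° about Z; rotation is an isometry so areas/perimeters/island counts are preserved). Overall, the cross-section is a single solid region. Undo the 55° rotation: the query point maps to (22.184, 2.838) in the un-rotated model frame. The nearest boundary edge runs (0.00, 4.50)→(25.50, 4.50); distance from the point to it = 1.66 mm. The point is inside the cross-section and 1.66 mm from the nearest boundary — more than the 1 mm shell width (4 × 0.25), so it's in the infill interior.

infill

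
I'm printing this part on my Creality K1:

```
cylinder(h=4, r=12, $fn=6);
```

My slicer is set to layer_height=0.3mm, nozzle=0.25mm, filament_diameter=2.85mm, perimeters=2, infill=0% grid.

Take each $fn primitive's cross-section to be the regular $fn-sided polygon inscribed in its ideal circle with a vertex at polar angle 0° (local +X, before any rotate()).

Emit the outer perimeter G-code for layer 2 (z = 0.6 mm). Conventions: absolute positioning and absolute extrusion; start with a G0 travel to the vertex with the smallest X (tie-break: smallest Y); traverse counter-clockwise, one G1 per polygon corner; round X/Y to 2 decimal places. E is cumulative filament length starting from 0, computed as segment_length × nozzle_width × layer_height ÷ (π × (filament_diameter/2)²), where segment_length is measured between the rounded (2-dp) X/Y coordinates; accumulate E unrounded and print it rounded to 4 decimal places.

At z = 0.6 mm: the cylinder: section is a regular 6-gon, circumradius r=12. The outline is a single polygon with 6 vertices. Extrusion per mm of travel: 0.25 × 0.3 / (π × 1.425²) = 0.011757. Accumulating E over each segment gives final E = 0.8464.

G0 X-12.00 Y0.00 Z0.60
G1 X-6.00 Y-10.39 E0.1411
G1 X6.00 Y-10.39 E0.2821
G1 X12.00 Y0.00 E0.4232
G1 X6.00 Y10.39 E0.5642
G1 X-6.00 Y10.39 E0.7053
G1 X-12.00 Y0.00 E0.8464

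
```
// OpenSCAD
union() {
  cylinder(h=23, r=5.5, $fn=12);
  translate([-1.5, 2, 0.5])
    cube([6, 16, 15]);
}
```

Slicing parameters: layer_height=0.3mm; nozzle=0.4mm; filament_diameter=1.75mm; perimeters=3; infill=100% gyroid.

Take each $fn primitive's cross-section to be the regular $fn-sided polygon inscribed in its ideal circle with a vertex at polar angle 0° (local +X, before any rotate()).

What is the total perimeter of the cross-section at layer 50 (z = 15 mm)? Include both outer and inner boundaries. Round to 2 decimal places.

At z = 15 mm: the cylinder: section is a regular 12-gon, circumradius r=5.5 (perimeter = 2·12·5.500·sin(180°/12) = 34.16 mm); the cube at (-1.5, 2) is present — its section is the full 6×16 rectangle (perimeter 44.00 mm); Taking the union: the regions partially overlap (shared area 16.86 mm²), so the edge portions inside another operand are dropped and the merged outline is re-measured after clipping — boundary = 61.18 mm. Overall, the cross-section is a single solid region. Total boundary length (outer) = 61.18 mm.

61.18 mm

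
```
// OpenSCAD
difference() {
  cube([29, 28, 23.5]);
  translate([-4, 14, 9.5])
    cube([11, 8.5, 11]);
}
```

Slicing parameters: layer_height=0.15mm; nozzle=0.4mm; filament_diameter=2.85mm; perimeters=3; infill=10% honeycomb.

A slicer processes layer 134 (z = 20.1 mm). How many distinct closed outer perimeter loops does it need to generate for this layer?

1

At z = 20.1 mm: the cube is present — its section is the full 29×28 rectangle; the 11×8.5 cube at (-4, 14) contributes its full rectangle; Subtracting the remaining from the first: starting from the 29×28 cube, the 11×8.5 cube at (-4, 14) partially overlaps it — only the 59.50 mm² overlap (of its 93.50 mm²) is removed, clipping the outline — 1 connected region. The result has 1 disconnected region.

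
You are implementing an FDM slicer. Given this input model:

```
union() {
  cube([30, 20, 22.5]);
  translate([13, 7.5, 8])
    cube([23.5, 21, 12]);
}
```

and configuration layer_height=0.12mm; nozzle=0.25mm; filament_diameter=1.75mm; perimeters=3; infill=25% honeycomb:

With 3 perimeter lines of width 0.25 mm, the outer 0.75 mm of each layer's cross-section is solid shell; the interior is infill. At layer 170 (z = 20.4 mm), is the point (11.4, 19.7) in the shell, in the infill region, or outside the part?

shell

At z = 20.4 mm: the 30×20 cube contributes its full rectangle; the cube at (13, 7.5) is not intersected at this z (z outside [8, 20]); Merging all regions: only the 30×20 cube is present, so the union is just that shape — 1 connected region. Overall, the cross-section is a single solid region. The nearest boundary edge runs (30.00, 20.00)→(0.00, 20.00); distance from the point to it = 0.30 mm. The point is inside the cross-section, 0.30 mm from the nearest boundary — within the 0.75 mm shell band (3 × 0.25).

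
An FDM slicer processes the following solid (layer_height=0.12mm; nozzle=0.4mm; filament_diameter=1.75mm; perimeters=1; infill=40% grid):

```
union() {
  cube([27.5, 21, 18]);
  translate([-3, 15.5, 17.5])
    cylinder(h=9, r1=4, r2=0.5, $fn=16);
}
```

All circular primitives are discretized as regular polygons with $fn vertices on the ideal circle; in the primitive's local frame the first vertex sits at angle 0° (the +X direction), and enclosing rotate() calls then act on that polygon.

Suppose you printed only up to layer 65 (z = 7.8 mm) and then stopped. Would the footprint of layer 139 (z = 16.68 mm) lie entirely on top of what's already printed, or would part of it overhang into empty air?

entirely on top

Compare the two slices. At z = 7.8: the cube is present — its section is the full 27.5×21 rectangle (area 577.50 mm²); the cone at (-3, 15.5) is not intersected at this z (z outside [17.5, 26.5]); Combining (union): only the 27.5×21 cube is present, so the union is just that shape — area = 577.50 mm². At z = 16.68: the cube is present — its section is the full 27.5×21 rectangle (area 577.50 mm²); the cone at (-3, 15.5) is absent (z outside [17.5, 26.5]); Taking the union: only the 27.5×21 cube is present, so the union is just that shape — area = 577.50 mm². Checking containment: the cross-section at z = 16.68 is a subset of the cross-section at z = 7.8.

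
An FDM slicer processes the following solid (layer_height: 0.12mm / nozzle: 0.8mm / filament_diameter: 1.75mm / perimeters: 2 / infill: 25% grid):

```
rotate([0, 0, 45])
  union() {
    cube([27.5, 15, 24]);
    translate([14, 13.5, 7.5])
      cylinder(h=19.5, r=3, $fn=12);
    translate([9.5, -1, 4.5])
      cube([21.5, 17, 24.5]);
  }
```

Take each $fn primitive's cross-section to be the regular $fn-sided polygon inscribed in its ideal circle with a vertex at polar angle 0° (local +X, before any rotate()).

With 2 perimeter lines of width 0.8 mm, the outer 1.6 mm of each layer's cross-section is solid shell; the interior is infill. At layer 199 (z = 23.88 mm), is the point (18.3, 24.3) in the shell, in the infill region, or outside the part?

shell

At z = 23.88 mm: the cube (footprint 27.5×15) is included at this height; the r=3 cylinder at (14, 13.5) gives a regular 12-gon of circumradius 3 (constant along its height); the cube at (9.5, -1) is present — its section is the full 21.5×17 rectangle; Taking the union: the regions partially overlap (shared area 296.09 mm²), so overlapping operands fuse into one piece — 1 connected region; (whole slice rotated 45° about Z — lengths, areas and connectivity unchanged). Overall, the cross-section is a single solid region. Undo the 45° rotation: the query point maps to (30.123, 4.243) in the un-rotated model frame. The nearest boundary edge runs (31.00, 16.00)→(31.00, -1.00); distance from the point to it = 0.88 mm. The point is inside the cross-section, 0.88 mm from the nearest boundary — within the 1.6 mm shell band (2 × 0.8).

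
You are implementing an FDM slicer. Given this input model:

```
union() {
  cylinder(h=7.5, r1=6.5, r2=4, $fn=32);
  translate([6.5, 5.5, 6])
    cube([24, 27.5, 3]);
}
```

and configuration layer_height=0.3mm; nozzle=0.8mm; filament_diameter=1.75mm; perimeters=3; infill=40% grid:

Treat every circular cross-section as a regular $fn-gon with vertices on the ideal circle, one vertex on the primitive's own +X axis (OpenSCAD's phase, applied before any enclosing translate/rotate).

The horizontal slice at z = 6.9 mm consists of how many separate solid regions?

At z = 6.9 mm: the cone: at t=0.920 of its height the radius interpolates to r₁+(r₂−r₁)t = 4.200, giving a regular 32-gon of that circumradius; the cube at (6.5, 5.5) is present — its section is the full 24×27.5 rectangle; Taking the union: the 2 present regions are separate (no shared area or edge), so areas and boundary lengths simply add and each stays a separate island — 2 connected regions. The result has 2 disconnected regions.

2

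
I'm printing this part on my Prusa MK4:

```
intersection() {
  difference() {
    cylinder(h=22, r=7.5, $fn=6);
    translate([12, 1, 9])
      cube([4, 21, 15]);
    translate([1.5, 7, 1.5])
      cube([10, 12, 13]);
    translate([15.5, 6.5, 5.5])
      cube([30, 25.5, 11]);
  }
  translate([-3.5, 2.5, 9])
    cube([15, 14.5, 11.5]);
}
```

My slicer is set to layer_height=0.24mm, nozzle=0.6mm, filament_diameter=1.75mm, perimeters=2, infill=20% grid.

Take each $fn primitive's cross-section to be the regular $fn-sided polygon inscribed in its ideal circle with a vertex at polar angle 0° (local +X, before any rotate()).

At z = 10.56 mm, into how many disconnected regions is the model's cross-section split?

At z = 10.56 mm: the r=7.5 cylinder gives a regular 6-gon of circumradius 7.5 (constant along its height); the cube at (12, 1) is present — its section is the full 4×21 rectangle; the cube at (1.5, 7) is present — its section is the full 10×12 rectangle; the cube at (15.5, 6.5) (footprint 30×25.5) is included at this height; After the difference (first − rest): starting from the r=7.5 cylinder, the 4×21 cube at (12, 1) misses the remaining region (no effect); the 10×12 cube at (1.5, 7) misses the remaining region (no effect); the 30×25.5 cube at (15.5, 6.5) misses the remaining region (no effect) — 1 connected region; the 15×14.5 cube at (-3.5, 2.5) contributes its full rectangle; After intersecting: the 15×14.5 cube at (-3.5, 2.5) partially overlaps that combined region; clipping to the common part keeps 33.57 mm² — 1 connected region. The result has 1 disconnected region.

1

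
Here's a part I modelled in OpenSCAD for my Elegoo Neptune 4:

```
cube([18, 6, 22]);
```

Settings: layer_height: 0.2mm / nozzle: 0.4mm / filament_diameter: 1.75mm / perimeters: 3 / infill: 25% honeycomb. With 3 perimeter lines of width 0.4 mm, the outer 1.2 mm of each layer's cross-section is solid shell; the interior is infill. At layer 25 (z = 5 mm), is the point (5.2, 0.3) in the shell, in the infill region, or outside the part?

At z = 5 mm: the cube (footprint 18×6) is included at this height. Overall, the cross-section is a single solid region. The nearest boundary edge runs (0.00, 0.00)→(18.00, 0.00); distance from the point to it = 0.30 mm. The point is inside the cross-section, 0.30 mm from the nearest boundary — within the 1.2 mm shell band (3 × 0.4).

shell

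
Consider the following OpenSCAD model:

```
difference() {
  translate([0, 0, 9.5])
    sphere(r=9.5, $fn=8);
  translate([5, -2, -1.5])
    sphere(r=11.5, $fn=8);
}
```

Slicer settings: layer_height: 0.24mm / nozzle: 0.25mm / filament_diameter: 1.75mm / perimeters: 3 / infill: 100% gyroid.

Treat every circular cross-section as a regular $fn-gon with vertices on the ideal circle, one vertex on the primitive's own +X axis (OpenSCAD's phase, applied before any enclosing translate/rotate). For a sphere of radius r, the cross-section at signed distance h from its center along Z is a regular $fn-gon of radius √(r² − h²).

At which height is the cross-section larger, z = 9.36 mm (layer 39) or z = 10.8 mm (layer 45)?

Layer 39 (z = 9.36): the r=9.5 sphere contributes a regular 8-gon of circumradius √(9.5²−0.14²) = 9.499 (area = (8/2)·9.499²·sin(360°/8) = 255.21 mm²); the r=11.5 sphere at (5, -2) slices to a regular 8-gon of circumradius 3.783 (√(r²−h²) with h=10.86 from center) (area = (8/2)·3.783²·sin(360°/8) = 40.48 mm²); Taking the first minus the rest: starting from the r=9.5 sphere (255.21 mm²), the r=11.5 sphere at (5, -2) partially overlaps it — only the 40.16 mm² overlap (of its 40.48 mm²) is removed, clipping the outline — area = 215.05 mm². So its area = 215.05 mm². Layer 45 (z = 10.8): the r=9.5 sphere contributes a regular 8-gon of circumradius √(9.5²−1.3²) = 9.411 (area = (8/2)·9.411²·sin(360°/8) = 250.49 mm²); the sphere at (5, -2) is absent (|z−center|=12.300 > r=11.5); Taking the first minus the rest: none of the subtracted shapes is present at this height, so the r=9.5 sphere is unchanged — area = 250.49 mm². So its area = 250.49 mm². Layer 45 is larger (250.49 vs 215.05 mm²).

layer 45 (z = 10.8 mm)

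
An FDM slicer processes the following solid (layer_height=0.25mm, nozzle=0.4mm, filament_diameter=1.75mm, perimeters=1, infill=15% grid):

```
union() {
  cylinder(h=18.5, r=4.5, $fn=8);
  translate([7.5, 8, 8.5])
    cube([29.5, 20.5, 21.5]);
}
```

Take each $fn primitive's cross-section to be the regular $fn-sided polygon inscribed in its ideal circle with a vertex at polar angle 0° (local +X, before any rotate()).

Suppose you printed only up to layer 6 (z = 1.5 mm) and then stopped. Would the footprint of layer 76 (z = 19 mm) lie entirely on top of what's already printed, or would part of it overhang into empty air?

Compare the two slices. At z = 1.5: the cylinder: section is a regular 8-gon, circumradius r=4.5 (area = (8/2)·4.500²·sin(360°/8) = 57.28 mm²); the cube at (7.5, 8) does not reach this height (z outside [8.5, 30]); Combining (union): only the r=4.5 cylinder is present, so the union is just that shape — area = 57.28 mm². At z = 19: the cylinder is not intersected at this z (z outside [0, 18.5]); the cube at (7.5, 8) is present — its section is the full 29.5×20.5 rectangle (area 604.75 mm²); Merging all regions: only the 29.5×20.5 cube at (7.5, 8) is present, so the union is just that shape — area = 604.75 mm². Checking containment: at z = 19 the cross-section extends beyond the z = 1.5 cross-section by about 604.75 mm².

part overhangs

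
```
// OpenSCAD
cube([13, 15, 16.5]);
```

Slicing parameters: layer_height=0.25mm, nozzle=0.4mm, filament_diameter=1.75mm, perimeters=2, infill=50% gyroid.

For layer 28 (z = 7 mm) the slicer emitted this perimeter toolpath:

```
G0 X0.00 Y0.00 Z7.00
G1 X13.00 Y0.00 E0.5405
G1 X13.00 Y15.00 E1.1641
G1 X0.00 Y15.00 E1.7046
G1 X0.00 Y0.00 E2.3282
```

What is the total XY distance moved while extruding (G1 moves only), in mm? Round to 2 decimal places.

56.00 mm

Sum the Euclidean lengths of each G1 segment: total = 56.00 mm.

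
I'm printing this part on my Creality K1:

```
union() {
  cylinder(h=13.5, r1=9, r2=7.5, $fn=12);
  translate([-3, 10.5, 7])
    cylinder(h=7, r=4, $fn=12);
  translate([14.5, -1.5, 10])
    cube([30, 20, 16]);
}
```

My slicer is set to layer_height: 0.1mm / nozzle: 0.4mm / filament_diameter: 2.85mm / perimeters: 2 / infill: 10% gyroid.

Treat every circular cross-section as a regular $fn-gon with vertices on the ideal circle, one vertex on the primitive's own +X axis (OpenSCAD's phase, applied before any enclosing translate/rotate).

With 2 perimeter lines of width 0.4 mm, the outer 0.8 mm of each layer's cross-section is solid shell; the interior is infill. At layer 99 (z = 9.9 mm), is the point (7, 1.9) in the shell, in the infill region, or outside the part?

At z = 9.9 mm: the cone contributes a regular 12-gon of circumradius 7.900 (interpolated between r1=9 and r2=7.5 at t=0.733); the cylinder at (-3, 10.5): section is a regular 12-gon, circumradius r=4; the cube at (14.5, -1.5) is absent (z outside [10, 26]); Merging all regions: the regions partially overlap (shared area 1.76 mm²), so overlapping operands fuse into one piece — 1 connected region. Overall, the cross-section is a single solid region. The nearest boundary edge runs (6.84, 3.95)→(7.90, 0.00); distance from the point to it = 0.38 mm. The point is inside the cross-section, 0.38 mm from the nearest boundary — within the 0.8 mm shell band (2 × 0.4).

shell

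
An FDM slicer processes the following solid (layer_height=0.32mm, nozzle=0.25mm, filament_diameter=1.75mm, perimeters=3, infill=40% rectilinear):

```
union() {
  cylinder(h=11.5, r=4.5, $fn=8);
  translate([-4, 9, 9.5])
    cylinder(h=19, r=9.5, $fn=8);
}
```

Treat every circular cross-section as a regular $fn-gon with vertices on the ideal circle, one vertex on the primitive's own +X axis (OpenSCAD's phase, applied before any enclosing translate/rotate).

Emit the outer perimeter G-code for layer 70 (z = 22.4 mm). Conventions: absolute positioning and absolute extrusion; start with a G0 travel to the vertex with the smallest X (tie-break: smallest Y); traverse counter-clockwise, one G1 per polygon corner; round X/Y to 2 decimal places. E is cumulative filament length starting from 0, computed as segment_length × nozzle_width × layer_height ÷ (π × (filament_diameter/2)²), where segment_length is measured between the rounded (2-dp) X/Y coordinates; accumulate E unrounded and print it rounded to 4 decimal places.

G0 X-13.50 Y9.00 Z22.40
G1 X-10.72 Y2.28 E0.2419
G1 X-4.00 Y-0.50 E0.4838
G1 X2.72 Y2.28 E0.7256
G1 X5.50 Y9.00 E0.9675
G1 X2.72 Y15.72 E1.2094
G1 X-4.00 Y18.50 E1.4513
G1 X-10.72 Y15.72 E1.6932
G1 X-13.50 Y9.00 E1.9350

At z = 22.4 mm: the cylinder does not reach this height (z outside [0, 11.5]); the cylinder at (-4, 9): section is a regular 8-gon, circumradius r=9.5; Combining (union): only the r=9.5 cylinder at (-4, 9) is present, so the union is just that shape — 1 connected region. The outline is a single polygon with 8 vertices. Extrusion per mm of travel: 0.25 × 0.32 / (π × 0.875²) = 0.033260. Accumulating E over each segment gives final E = 1.9350.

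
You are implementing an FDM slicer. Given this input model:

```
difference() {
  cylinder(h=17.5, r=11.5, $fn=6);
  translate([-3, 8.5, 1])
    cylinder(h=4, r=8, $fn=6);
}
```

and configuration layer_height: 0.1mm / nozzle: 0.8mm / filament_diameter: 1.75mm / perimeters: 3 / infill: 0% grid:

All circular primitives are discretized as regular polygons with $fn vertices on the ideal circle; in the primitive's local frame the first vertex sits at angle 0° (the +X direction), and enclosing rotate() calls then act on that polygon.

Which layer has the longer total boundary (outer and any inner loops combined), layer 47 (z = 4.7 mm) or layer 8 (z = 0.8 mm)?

Layer 47 (z = 4.7): the r=11.5 cylinder gives a regular 6-gon of circumradius 11.5 (constant along its height) (perimeter = 2·6·11.500·sin(180°/6) = 69.00 mm); the r=8 cylinder at (-3, 8.5) contributes a regular 6-gon of circumradius 8 (perimeter = 2·6·8.000·sin(180°/6) = 48.00 mm); Taking the first minus the rest: starting from the r=11.5 cylinder, the r=8 cylinder at (-3, 8.5) partially overlaps it — only the 90.41 mm² overlap (of its 166.28 mm²) is removed, clipping the outline — boundary = 74.28 mm. So its perimeter = 74.28 mm. Layer 8 (z = 0.8): the r=11.5 cylinder contributes a regular 6-gon of circumradius 11.5 (perimeter = 2·6·11.500·sin(180°/6) = 69.00 mm); the cylinder at (-3, 8.5) is absent (z outside [1, 5]); After the difference (first − rest): none of the subtracted shapes is present at this height, so the r=11.5 cylinder is unchanged — boundary = 69.00 mm. So its perimeter = 69.00 mm. Layer 47 is larger (74.28 vs 69.00 mm).

layer 47 (z = 4.7 mm)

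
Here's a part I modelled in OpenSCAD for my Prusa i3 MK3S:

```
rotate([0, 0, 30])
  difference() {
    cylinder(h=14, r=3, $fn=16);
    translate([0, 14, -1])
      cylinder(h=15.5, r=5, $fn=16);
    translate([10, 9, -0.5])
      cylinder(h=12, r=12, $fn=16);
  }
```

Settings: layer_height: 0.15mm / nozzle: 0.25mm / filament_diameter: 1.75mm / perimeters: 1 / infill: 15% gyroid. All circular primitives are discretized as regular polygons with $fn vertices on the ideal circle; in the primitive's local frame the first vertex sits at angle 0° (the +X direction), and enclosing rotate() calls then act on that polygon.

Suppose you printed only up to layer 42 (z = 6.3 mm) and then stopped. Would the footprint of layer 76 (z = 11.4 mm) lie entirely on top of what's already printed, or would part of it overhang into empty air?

Compare the two slices. At z = 6.3: the r=3 cylinder contributes a regular 16-gon of circumradius 3 (area = (16/2)·3.000²·sin(360°/16) = 27.55 mm²); the r=5 cylinder at (0, 14) contributes a regular 16-gon of circumradius 5 (area = (16/2)·5.000²·sin(360°/16) = 76.54 mm²); the cylinder at (10, 9): section is a regular 16-gon, circumradius r=12 (area = (16/2)·12.000²·sin(360°/16) = 440.85 mm²); Subtracting the remaining from the first: starting from the r=3 cylinder (27.55 mm²), the r=5 cylinder at (0, 14) misses the remaining region (no effect); the r=12 cylinder at (10, 9) partially overlaps it — only the 4.36 mm² overlap (of its 440.85 mm²) is removed, clipping the outline — area = 23.19 mm²; (whole slice rotated 30° about Z — lengths, areas and connectivity unchanged). At z = 11.4: the r=3 cylinder contributes a regular 16-gon of circumradius 3 (area = (16/2)·3.000²·sin(360°/16) = 27.55 mm²); the r=5 cylinder at (0, 14) contributes a regular 16-gon of circumradius 5 (area = (16/2)·5.000²·sin(360°/16) = 76.54 mm²); the r=12 cylinder at (10, 9) gives a regular 16-gon of circumradius 12 (constant along its height) (area = (16/2)·12.000²·sin(360°/16) = 440.85 mm²); After the difference (first − rest): starting from the r=3 cylinder (27.55 mm²), the r=5 cylinder at (0, 14) misses the remaining region (no effect); the r=12 cylinder at (10, 9) partially overlaps it — only the 4.36 mm² overlap (of its 440.85 mm²) is removed, clipping the outline — area = 23.19 mm²; (whole slice rotated 30° about Z — lengths, areas and connectivity unchanged). Checking containment: the cross-section at z = 11.4 is a subset of the cross-section at z = 6.3.

entirely on top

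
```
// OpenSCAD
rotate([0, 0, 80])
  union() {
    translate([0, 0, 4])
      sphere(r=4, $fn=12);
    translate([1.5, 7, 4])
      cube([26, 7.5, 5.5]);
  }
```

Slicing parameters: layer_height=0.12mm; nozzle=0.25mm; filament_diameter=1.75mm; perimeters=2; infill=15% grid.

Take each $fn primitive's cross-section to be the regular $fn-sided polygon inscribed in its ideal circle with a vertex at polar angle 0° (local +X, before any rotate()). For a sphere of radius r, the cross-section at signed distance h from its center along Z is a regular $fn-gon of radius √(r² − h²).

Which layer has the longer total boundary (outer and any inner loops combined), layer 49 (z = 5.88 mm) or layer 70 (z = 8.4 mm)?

Layer 49 (z = 5.88): the r=4 sphere slices to a regular 12-gon of circumradius 3.531 (√(r²−h²) with h=1.88 from center) (perimeter = 2·12·3.531·sin(180°/12) = 21.93 mm); the cube at (1.5, 7) (footprint 26×7.5) is included at this height (perimeter 67.00 mm); Taking the union: the 2 present regions are separate (no shared area or edge), so areas and boundary lengths simply add and each stays a separate island — boundary = 88.93 mm; (whole slice rotated 80° about Z — lengths, areas and connectivity unchanged). So its perimeter = 88.93 mm. Layer 70 (z = 8.4): the sphere is not intersected at this z (|z−center|=4.400 > r=4); the 26×7.5 cube at (1.5, 7) contributes its full rectangle (perimeter 67.00 mm); Combining (union): only the 26×7.5 cube at (1.5, 7) is present, so the union is just that shape — boundary = 67.00 mm; (rotated 80° about Z; rotation is an isometry so areas/perimeters/island counts are preserved). So its perimeter = 67.00 mm. Layer 49 is larger (88.93 vs 67.00 mm).

layer 49 (z = 5.88 mm)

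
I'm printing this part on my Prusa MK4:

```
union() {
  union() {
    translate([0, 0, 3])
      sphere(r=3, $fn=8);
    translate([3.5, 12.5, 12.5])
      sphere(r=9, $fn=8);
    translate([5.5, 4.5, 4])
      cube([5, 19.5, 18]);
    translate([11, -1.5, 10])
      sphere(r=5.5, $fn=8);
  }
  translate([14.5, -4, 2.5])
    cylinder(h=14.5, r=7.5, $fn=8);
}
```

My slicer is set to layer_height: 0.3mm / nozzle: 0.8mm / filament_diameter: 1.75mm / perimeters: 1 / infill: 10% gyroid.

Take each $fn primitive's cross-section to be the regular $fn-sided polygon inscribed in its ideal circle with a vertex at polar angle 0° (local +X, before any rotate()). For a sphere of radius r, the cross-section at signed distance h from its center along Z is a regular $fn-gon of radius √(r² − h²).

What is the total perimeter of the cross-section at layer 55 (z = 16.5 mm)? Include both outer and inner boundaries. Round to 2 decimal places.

109.89 mm

At z = 16.5 mm: the sphere is absent (|z−center|=13.500 > r=3); the r=9 sphere at (3.5, 12.5) contributes a regular 8-gon of circumradius √(9²−4²) = 8.062 (perimeter = 2·8·8.062·sin(180°/8) = 49.36 mm); the 5×19.5 cube at (5.5, 4.5) contributes its full rectangle (perimeter 49.00 mm); the sphere at (11, -1.5) is absent (|z−center|=6.500 > r=5.5); Merging all regions: the regions partially overlap (shared area 58.61 mm²), so the edge portions inside another operand are dropped and the merged outline is re-measured after clipping — boundary = 63.97 mm; the cylinder at (14.5, -4): section is a regular 8-gon, circumradius r=7.5 (perimeter = 2·8·7.500·sin(180°/8) = 45.92 mm); Combining (union): the 2 present regions are separate (no shared area or edge), so areas and boundary lengths simply add and each stays a separate island — boundary = 109.89 mm. Overall, the cross-section has 2 separate islands. Total boundary length (outer) = 109.89 mm.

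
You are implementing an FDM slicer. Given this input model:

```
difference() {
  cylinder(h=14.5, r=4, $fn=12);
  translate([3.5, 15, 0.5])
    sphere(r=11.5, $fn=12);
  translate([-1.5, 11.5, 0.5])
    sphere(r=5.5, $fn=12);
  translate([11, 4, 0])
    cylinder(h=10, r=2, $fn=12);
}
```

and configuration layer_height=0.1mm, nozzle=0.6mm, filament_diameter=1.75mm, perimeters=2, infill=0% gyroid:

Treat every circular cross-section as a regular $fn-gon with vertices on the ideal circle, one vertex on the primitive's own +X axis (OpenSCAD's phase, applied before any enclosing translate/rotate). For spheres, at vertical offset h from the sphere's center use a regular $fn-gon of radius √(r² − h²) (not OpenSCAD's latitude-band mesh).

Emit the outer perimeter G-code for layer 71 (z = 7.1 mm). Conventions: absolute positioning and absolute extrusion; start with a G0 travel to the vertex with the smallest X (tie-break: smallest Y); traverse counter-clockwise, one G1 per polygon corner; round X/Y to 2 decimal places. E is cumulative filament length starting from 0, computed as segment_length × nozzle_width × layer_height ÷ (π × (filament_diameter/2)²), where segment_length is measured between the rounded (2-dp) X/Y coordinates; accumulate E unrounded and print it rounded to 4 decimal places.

At z = 7.1 mm: the r=4 cylinder gives a regular 12-gon of circumradius 4 (constant along its height); the sphere at (3.5, 15): section is a regular 12-gon, circumradius = √(r²−h²) = √(11.5²−6.6²) = 9.418; the sphere at (-1.5, 11.5) is absent (|z−center|=6.600 > r=5.5); the r=2 cylinder at (11, 4) contributes a regular 12-gon of circumradius 2; Subtracting the remaining from the first: starting from the r=4 cylinder, the r=11.5 sphere at (3.5, 15) misses the remaining region (no effect); the r=2 cylinder at (11, 4) misses the remaining region (no effect) — 1 connected region. The outline is a single polygon with 12 vertices. Extrusion per mm of travel: 0.6 × 0.1 / (π × 0.875²) = 0.024945. Accumulating E over each segment gives final E = 0.6194.

G0 X-4.00 Y0.00 Z7.10
G1 X-3.46 Y-2.00 E0.0517
G1 X-2.00 Y-3.46 E0.1032
G1 X0.00 Y-4.00 E0.1549
G1 X2.00 Y-3.46 E0.2065
G1 X3.46 Y-2.00 E0.2580
G1 X4.00 Y0.00 E0.3097
G1 X3.46 Y2.00 E0.3614
G1 X2.00 Y3.46 E0.4129
G1 X0.00 Y4.00 E0.4646
G1 X-2.00 Y3.46 E0.5163
G1 X-3.46 Y2.00 E0.5678
G1 X-4.00 Y0.00 E0.6194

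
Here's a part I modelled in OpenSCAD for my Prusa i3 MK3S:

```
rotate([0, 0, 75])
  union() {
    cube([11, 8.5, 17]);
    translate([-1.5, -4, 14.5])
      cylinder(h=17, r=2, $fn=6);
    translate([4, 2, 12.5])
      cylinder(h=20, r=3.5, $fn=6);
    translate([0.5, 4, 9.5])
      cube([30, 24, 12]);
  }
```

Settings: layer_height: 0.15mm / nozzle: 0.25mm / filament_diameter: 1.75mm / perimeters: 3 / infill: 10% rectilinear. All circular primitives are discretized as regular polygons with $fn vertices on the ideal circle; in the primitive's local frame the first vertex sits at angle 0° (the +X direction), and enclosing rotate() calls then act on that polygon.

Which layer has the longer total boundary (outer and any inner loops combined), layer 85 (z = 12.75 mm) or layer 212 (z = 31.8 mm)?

Layer 85 (z = 12.75): the 11×8.5 cube contributes its full rectangle (perimeter 39.00 mm); the cylinder at (-1.5, -4) is absent (z outside [14.5, 31.5]); the cylinder at (4, 2): section is a regular 6-gon, circumradius r=3.5 (perimeter = 2·6·3.500·sin(180°/6) = 21.00 mm); the cube at (0.5, 4) (footprint 30×24) is included at this height (perimeter 108.00 mm); Taking the union: the regions partially overlap (shared area 74.85 mm²), so the edge portions inside another operand are dropped and the merged outline is re-measured after clipping — boundary = 118.19 mm; (whole slice rotated 75° about Z — lengths, areas and connectivity unchanged). So its perimeter = 118.19 mm. Layer 212 (z = 31.8): the cube does not reach this height (z outside [0, 17]); the cylinder at (-1.5, -4) does not reach this height (z outside [14.5, 31.5]); the r=3.5 cylinder at (4, 2) contributes a regular 6-gon of circumradius 3.5 (perimeter = 2·6·3.500·sin(180°/6) = 21.00 mm); the cube at (0.5, 4) does not reach this height (z outside [9.5, 21.5]); Taking the union: only the r=3.5 cylinder at (4, 2) is present, so the union is just that shape — boundary = 21.00 mm; (rotated 75° about Z; rotation is an isometry so areas/perimeters/island counts are preserved). So its perimeter = 21.00 mm. Layer 85 is larger (118.19 vs 21.00 mm).

layer 85 (z = 12.75 mm)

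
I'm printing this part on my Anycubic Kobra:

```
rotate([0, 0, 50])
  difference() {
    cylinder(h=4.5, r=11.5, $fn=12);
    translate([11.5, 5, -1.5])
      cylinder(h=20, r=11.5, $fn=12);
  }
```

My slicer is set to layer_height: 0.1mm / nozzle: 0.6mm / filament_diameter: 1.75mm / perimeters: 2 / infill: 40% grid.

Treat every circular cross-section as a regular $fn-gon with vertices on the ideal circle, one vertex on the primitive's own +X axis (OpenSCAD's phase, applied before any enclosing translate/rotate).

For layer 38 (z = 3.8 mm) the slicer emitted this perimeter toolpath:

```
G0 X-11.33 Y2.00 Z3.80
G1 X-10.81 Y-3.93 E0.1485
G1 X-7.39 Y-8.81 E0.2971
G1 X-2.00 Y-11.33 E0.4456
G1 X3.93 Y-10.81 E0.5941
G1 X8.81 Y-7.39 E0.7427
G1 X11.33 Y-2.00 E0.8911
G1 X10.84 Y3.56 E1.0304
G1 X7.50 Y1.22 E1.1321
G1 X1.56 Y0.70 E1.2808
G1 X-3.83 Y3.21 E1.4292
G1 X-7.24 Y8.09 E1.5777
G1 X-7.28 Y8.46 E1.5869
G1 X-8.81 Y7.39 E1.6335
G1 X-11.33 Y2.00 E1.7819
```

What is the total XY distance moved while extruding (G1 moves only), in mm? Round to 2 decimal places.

Sum the Euclidean lengths of each G1 segment: total = 71.43 mm.

71.43 mm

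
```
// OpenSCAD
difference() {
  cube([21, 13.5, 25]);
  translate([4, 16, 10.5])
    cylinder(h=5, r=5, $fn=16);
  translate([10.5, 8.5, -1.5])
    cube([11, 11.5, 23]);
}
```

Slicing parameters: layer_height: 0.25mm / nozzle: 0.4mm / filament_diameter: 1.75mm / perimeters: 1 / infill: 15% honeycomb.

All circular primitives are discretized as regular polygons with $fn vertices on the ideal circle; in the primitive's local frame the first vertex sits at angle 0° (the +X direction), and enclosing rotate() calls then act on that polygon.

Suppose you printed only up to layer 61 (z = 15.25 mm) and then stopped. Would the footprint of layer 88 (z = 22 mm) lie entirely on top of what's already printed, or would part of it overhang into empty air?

Compare the two slices. At z = 15.25: the cube (footprint 21×13.5) is included at this height (area 283.50 mm²); the r=5 cylinder at (4, 16) gives a regular 16-gon of circumradius 5 (constant along its height) (area = (16/2)·5.000²·sin(360°/16) = 76.54 mm²); the 11×11.5 cube at (10.5, 8.5) contributes its full rectangle (area 126.50 mm²); Subtracting the remaining from the first: starting from the 21×13.5 cube (283.50 mm²), the r=5 cylinder at (4, 16) partially overlaps it — only the 14.63 mm² overlap (of its 76.54 mm²) is removed, clipping the outline; the 11×11.5 cube at (10.5, 8.5) partially overlaps it — only the 52.50 mm² overlap (of its 126.50 mm²) is removed, clipping the outline — area = 216.37 mm². At z = 22: the 21×13.5 cube contributes its full rectangle (area 283.50 mm²); the cylinder at (4, 16) is not intersected at this z (z outside [10.5, 15.5]); the cube at (10.5, 8.5) does not reach this height (z outside [-1.5, 21.5]); Taking the first minus the rest: none of the subtracted shapes is present at this height, so the 21×13.5 cube is unchanged — area = 283.50 mm². Checking containment: at z = 22 the cross-section extends beyond the z = 15.25 cross-section by about 67.13 mm².

part overhangs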